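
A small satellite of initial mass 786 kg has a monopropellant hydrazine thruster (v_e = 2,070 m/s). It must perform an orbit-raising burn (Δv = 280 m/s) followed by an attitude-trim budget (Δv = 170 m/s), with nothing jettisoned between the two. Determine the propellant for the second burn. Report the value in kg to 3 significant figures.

propellant for the second burn ≈ 54.1 kg

After the first burn: m = 786 × exp(−280/2070.0) = 786 × 0.87348 = 686.555 kg.
After the second burn: m = 686.555 × exp(−170/2070.0) = 686.555 × 0.92116 = 632.427 kg.
Second-burn propellant = 686.555 − 632.427 = 54.128 kg.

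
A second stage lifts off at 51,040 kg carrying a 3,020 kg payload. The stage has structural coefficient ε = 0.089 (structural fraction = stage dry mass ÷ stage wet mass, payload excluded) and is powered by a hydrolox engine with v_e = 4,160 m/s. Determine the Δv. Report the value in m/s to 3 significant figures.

Stage wet mass = m₀ − payload = 51,040 − 3,020 = 48,020 kg.
Stage dry mass = ε × stage wet mass = 0.089 × 48,020 = 4,273.78 kg.
Burnout mass m_f = stage dry + payload = 4,273.78 + 3,020 = 7,293.78 kg.
By the Tsiolkovsky rocket equation, Δv = v_e · ln(51,040/7,293.78) = 4160.0 × ln(6.998) = 4160.0 × 1.9456 ≈ 8094 m/s.

Δv ≈ 8090 m/s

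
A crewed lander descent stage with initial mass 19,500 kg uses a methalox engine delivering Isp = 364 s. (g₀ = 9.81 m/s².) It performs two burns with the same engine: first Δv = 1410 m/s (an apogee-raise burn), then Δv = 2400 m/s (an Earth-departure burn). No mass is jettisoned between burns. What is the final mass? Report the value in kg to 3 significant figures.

final mass ≈ 6710 kg

v_e = Isp · g₀ = 364 × 9.81 = 3570.8 m/s.
After the first burn: m = 19500 × exp(−1410/3570.8) = 19500 × 0.67377 = 13,138.5 kg.
After the second burn: m = 13,138.5 × exp(−2400/3570.8) = 13,138.5 × 0.51063 = 6,708.91 kg.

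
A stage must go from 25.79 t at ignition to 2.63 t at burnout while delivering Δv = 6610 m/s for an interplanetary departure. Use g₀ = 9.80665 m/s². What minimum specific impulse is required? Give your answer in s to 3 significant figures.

Isp ≈ 295 s

ln(m₀/m_f) = ln(25790/2630) = ln(9.806) = 2.2830.
By the Tsiolkovsky rocket equation, v_e = Δv / ln(m₀/m_f) = 6610 / 2.2830 = 2895.3 m/s.
Isp = v_e / g₀ = 2895.3 / 9.80665 = 295.2 s.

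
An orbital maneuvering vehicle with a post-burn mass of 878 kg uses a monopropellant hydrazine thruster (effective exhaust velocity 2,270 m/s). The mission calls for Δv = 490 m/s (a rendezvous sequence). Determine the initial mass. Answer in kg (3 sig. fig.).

Rocket equation: m₀/m_f = exp(Δv / v_e) = exp(490 / 2270.0) = exp(0.2159) = 1.2409.
m₀ = m_f × 1.2409 = 878 × 1.2409 = 1,089.51 kg.

initial mass ≈ 1090 kg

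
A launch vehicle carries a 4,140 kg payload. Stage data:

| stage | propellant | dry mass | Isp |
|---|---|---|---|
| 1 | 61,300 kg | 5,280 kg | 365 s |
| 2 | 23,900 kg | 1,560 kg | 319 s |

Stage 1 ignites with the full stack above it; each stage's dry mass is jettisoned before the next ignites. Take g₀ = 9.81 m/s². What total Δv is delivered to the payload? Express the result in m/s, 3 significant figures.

Ignition mass of stage 1 = 61,300+5,280 + 23,900+1,560 + 4,140 = 96,180 kg.
Stage 1: m₀ = 96,180 kg, m_f = 96,180 − 61,300 = 34,880 kg; Δv = 365×9.81×ln(2.757) = 3580.7×1.0143 ≈ 3632 m/s.
Stage 2: m₀ = 29,600 kg, m_f = 29,600 − 23,900 = 5,700 kg; Δv = 319×9.81×ln(5.193) = 3129.4×1.6473 ≈ 5155 m/s.
Total Δv = 3632 + 5155 = 8787 m/s.

Δv ≈ 8790 m/s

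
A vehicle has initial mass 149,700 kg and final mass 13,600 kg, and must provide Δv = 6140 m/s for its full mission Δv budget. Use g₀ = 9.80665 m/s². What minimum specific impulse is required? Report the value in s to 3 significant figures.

ln(m₀/m_f) = ln(149700/13600) = ln(11.01) = 2.3986.
From the ideal rocket equation, v_e = Δv / ln(m₀/m_f) = 6140 / 2.3986 = 2559.9 m/s.
Isp = v_e / g₀ = 2559.9 / 9.80665 = 261.0 s.

Isp ≈ 261 s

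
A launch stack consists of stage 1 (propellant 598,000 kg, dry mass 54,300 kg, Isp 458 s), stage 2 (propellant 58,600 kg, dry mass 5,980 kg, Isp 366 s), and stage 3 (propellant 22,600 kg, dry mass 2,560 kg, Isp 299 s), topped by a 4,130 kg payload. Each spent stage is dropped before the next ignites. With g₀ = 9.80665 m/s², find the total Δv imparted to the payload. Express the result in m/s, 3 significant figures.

Δv ≈ 15100 m/s

Ignition mass of stage 1 = 598,000+54,300 + 58,600+5,980 + 22,600+2,560 + 4,130 = 746,170 kg.
Stage 1: m₀ = 746,170 kg, m_f = 746,170 − 598,000 = 148,170 kg; Δv = 458×9.80665×ln(5.036) = 4491.4×1.6166 ≈ 7261 m/s.
Stage 2: m₀ = 93,870 kg, m_f = 93,870 − 58,600 = 35,270 kg; Δv = 366×9.80665×ln(2.661) = 3589.2×0.9789 ≈ 3513 m/s.
Stage 3: m₀ = 29,290 kg, m_f = 29,290 − 22,600 = 6,690 kg; Δv = 299×9.80665×ln(4.378) = 2932.2×1.4766 ≈ 4330 m/s.
Total Δv = 7261 + 3513 + 4330 = 15104 m/s.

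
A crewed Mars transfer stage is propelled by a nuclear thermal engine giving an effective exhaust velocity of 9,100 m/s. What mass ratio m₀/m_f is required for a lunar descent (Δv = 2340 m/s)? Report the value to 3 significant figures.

mass ratio ≈ 1.29

Rocket equation: m₀/m_f = exp(Δv / v_e) = exp(2340 / 9100.0) = exp(0.2571) = 1.2932.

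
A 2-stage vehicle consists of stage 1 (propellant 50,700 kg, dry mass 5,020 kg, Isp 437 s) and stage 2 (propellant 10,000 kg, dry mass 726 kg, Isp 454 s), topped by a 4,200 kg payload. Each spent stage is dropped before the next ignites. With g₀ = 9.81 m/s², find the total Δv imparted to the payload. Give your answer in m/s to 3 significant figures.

Δv ≈ 10400 m/s

Ignition mass of stage 1 = 50,700+5,020 + 10,000+726 + 4,200 = 70,646 kg.
Stage 1: m₀ = 70,646 kg, m_f = 70,646 − 50,700 = 19,946 kg; Δv = 437×9.81×ln(3.542) = 4287.0×1.2647 ≈ 5422 m/s.
Stage 2: m₀ = 14,926 kg, m_f = 14,926 − 10,000 = 4,926 kg; Δv = 454×9.81×ln(3.03) = 4453.7×1.1086 ≈ 4937 m/s.
Total Δv = 5422 + 4937 = 10359 m/s.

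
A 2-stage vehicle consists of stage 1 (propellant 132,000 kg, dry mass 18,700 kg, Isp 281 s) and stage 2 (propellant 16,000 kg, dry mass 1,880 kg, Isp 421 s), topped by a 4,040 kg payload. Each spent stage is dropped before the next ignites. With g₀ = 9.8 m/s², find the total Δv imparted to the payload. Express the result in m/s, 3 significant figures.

Ignition mass of stage 1 = 132,000+18,700 + 16,000+1,880 + 4,040 = 172,620 kg.
Stage 1: m₀ = 172,620 kg, m_f = 172,620 − 132,000 = 40,620 kg; Δv = 281×9.8×ln(4.25) = 2753.8×1.4468 ≈ 3984 m/s.
Stage 2: m₀ = 21,920 kg, m_f = 21,920 − 16,000 = 5,920 kg; Δv = 421×9.8×ln(3.703) = 4125.8×1.3091 ≈ 5401 m/s.
Total Δv = 3984 + 5401 = 9385 m/s.

Δv ≈ 9390 m/s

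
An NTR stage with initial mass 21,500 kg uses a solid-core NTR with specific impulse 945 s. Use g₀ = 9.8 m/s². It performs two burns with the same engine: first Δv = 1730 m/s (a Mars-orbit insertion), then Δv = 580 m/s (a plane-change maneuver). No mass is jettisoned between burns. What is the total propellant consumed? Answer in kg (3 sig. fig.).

v_e = Isp · g₀ = 945 × 9.8 = 9261.0 m/s.
After the first burn: m = 21500 × exp(−1730/9261.0) = 21500 × 0.82961 = 17,836.6 kg.
After the second burn: m = 17,836.6 × exp(−580/9261.0) = 17,836.6 × 0.93929 = 16,753.7 kg.
Total propellant = m₀ − m_final = 21500 − 16,753.7 = 4,746.3 kg.

total propellant consumed ≈ 4750 kg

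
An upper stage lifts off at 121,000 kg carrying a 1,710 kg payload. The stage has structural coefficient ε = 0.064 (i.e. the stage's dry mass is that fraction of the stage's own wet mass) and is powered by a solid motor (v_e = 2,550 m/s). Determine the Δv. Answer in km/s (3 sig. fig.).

Δv ≈ 6.53 km/s

Stage wet mass = m₀ − payload = 121,000 − 1,710 = 119,290 kg.
Stage dry mass = ε × stage wet mass = 0.064 × 119,290 = 7,634.56 kg.
Burnout mass m_f = stage dry + payload = 7,634.56 + 1,710 = 9,344.56 kg.
Δv = v_e · ln(121,000/9,344.56) = 2550.0 × ln(12.95) = 2550.0 × 2.5610 ≈ 6531 m/s.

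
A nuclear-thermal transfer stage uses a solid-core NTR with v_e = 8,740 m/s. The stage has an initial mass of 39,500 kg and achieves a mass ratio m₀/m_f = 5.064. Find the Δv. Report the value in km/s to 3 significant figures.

Δv ≈ 14.2 km/s

Rocket equation: Δv = v_e · ln(5.064) = 8740.0 × 1.6222 ≈ 14177.6 m/s.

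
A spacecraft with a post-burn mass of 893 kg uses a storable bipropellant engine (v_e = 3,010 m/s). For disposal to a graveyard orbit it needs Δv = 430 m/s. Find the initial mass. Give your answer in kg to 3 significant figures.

initial mass ≈ 1030 kg

m₀/m_f = exp(Δv / v_e) = exp(430 / 3010.0) = exp(0.1429) = 1.1536.
m₀ = m_f × 1.1536 = 893 × 1.1536 = 1,030.16 kg.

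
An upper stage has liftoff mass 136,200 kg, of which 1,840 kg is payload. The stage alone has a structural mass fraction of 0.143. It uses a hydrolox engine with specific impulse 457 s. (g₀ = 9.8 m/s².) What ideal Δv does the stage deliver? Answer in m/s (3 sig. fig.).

Stage wet mass = m₀ − payload = 136,200 − 1,840 = 134,360 kg.
Stage dry mass = ε × stage wet mass = 0.143 × 134,360 = 19,213.5 kg.
Burnout mass m_f = stage dry + payload = 19,213.5 + 1,840 = 21,053.5 kg.
v_e = Isp · g₀ = 457 × 9.8 = 4478.6 m/s.
Rocket equation: Δv = v_e · ln(136,200/21,053.5) = 4478.6 × ln(6.469) = 4478.6 × 1.8671 ≈ 8362 m/s.

Δv ≈ 8360 m/s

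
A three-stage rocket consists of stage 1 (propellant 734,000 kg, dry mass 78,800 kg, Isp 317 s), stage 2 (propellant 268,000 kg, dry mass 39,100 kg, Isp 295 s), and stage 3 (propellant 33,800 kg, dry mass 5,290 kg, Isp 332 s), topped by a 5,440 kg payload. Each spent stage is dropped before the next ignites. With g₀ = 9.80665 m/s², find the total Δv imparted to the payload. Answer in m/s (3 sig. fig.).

Ignition mass of stage 1 = 734,000+78,800 + 268,000+39,100 + 33,800+5,290 + 5,440 = 1,164,430 kg.
Stage 1: m₀ = 1,164,430 kg, m_f = 1,164,430 − 734,000 = 430,430 kg; Δv = 317×9.80665×ln(2.705) = 3108.7×0.9952 ≈ 3094 m/s.
Stage 2: m₀ = 351,630 kg, m_f = 351,630 − 268,000 = 83,630 kg; Δv = 295×9.80665×ln(4.205) = 2893.0×1.4362 ≈ 4155 m/s.
Stage 3: m₀ = 44,530 kg, m_f = 44,530 − 33,800 = 10,730 kg; Δv = 332×9.80665×ln(4.15) = 3255.8×1.4231 ≈ 4633 m/s.
Total Δv = 3094 + 4155 + 4633 = 11882 m/s.

Δv ≈ 11900 m/s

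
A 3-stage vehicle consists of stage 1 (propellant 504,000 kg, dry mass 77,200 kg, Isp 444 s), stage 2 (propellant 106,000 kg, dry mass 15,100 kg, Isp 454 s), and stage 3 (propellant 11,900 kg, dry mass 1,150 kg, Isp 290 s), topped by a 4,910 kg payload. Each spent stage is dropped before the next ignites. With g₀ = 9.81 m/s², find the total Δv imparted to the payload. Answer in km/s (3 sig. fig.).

Ignition mass of stage 1 = 504,000+77,200 + 106,000+15,100 + 11,900+1,150 + 4,910 = 720,260 kg.
Stage 1: m₀ = 720,260 kg, m_f = 720,260 − 504,000 = 216,260 kg; Δv = 444×9.81×ln(3.331) = 4355.6×1.2031 ≈ 5240 m/s.
Stage 2: m₀ = 139,060 kg, m_f = 139,060 − 106,000 = 33,060 kg; Δv = 454×9.81×ln(4.206) = 4453.7×1.4366 ≈ 6398 m/s.
Stage 3: m₀ = 17,960 kg, m_f = 17,960 − 11,900 = 6,060 kg; Δv = 290×9.81×ln(2.964) = 2844.9×1.0864 ≈ 3091 m/s.
Total Δv = 5240 + 6398 + 3091 = 14729 m/s.

Δv ≈ 14.7 km/s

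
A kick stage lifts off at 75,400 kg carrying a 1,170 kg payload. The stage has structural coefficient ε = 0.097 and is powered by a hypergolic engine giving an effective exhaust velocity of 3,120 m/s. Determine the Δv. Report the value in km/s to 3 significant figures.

Δv ≈ 6.86 km/s

Stage wet mass = m₀ − payload = 75,400 − 1,170 = 74,230 kg.
Stage dry mass = ε × stage wet mass = 0.097 × 74,230 = 7,200.31 kg.
Burnout mass m_f = stage dry + payload = 7,200.31 + 1,170 = 8,370.31 kg.
Δv = v_e · ln(75,400/8,370.31) = 3120.0 × ln(9.008) = 3120.0 × 2.1981 ≈ 6858 m/s.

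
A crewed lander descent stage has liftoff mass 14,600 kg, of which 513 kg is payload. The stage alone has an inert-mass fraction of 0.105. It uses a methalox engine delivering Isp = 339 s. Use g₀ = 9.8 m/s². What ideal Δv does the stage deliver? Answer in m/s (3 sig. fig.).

Stage wet mass = m₀ − payload = 14,600 − 513 = 14,087 kg.
Stage dry mass = ε × stage wet mass = 0.105 × 14,087 = 1,479.14 kg.
Burnout mass m_f = stage dry + payload = 1,479.14 + 513 = 1,992.14 kg.
v_e = Isp · g₀ = 339 × 9.8 = 3322.2 m/s.
From the ideal rocket equation, Δv = v_e · ln(14,600/1,992.14) = 3322.2 × ln(7.329) = 3322.2 × 1.9918 ≈ 6617 m/s.

Δv ≈ 6620 m/s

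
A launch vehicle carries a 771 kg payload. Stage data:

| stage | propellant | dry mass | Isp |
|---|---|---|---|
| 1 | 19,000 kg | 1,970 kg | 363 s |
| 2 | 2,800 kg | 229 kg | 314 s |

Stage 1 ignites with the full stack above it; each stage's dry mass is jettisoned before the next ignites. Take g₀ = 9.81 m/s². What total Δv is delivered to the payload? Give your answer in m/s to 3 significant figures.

Ignition mass of stage 1 = 19,000+1,970 + 2,800+229 + 771 = 24,770 kg.
Stage 1: m₀ = 24,770 kg, m_f = 24,770 − 19,000 = 5,770 kg; Δv = 363×9.81×ln(4.293) = 3561.0×1.4570 ≈ 5188 m/s.
Stage 2: m₀ = 3,800 kg, m_f = 3,800 − 2,800 = 1,000 kg; Δv = 314×9.81×ln(3.8) = 3080.3×1.3350 ≈ 4112 m/s.
Total Δv = 5188 + 4112 = 9300 m/s.

Δv ≈ 9300 m/s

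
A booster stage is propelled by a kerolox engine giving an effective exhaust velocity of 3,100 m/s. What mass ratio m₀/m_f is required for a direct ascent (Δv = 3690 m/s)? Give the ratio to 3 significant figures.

mass ratio ≈ 3.29

From the ideal rocket equation, m₀/m_f = exp(Δv / v_e) = exp(3690 / 3100.0) = exp(1.1903) = 3.2881.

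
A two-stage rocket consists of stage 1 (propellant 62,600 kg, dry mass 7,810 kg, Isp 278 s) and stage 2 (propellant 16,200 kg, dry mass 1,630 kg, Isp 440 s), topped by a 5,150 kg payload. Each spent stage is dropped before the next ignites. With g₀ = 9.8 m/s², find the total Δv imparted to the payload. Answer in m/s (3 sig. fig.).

Δv ≈ 8290 m/s

Ignition mass of stage 1 = 62,600+7,810 + 16,200+1,630 + 5,150 = 93,390 kg.
Stage 1: m₀ = 93,390 kg, m_f = 93,390 − 62,600 = 30,790 kg; Δv = 278×9.8×ln(3.033) = 2724.4×1.1096 ≈ 3023 m/s.
Stage 2: m₀ = 22,980 kg, m_f = 22,980 − 16,200 = 6,780 kg; Δv = 440×9.8×ln(3.389) = 4312.0×1.2206 ≈ 5263 m/s.
Total Δv = 3023 + 5263 = 8286 m/s.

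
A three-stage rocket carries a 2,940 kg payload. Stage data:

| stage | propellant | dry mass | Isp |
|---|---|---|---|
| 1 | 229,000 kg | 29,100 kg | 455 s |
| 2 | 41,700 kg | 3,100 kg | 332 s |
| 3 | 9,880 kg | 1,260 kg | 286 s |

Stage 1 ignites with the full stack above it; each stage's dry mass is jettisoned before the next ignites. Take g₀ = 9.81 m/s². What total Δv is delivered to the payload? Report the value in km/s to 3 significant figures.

Ignition mass of stage 1 = 229,000+29,100 + 41,700+3,100 + 9,880+1,260 + 2,940 = 316,980 kg.
Stage 1: m₀ = 316,980 kg, m_f = 316,980 − 229,000 = 87,980 kg; Δv = 455×9.81×ln(3.603) = 4463.6×1.2817 ≈ 5721 m/s.
Stage 2: m₀ = 58,880 kg, m_f = 58,880 − 41,700 = 17,180 kg; Δv = 332×9.81×ln(3.427) = 3256.9×1.2318 ≈ 4012 m/s.
Stage 3: m₀ = 14,080 kg, m_f = 14,080 − 9,880 = 4,200 kg; Δv = 286×9.81×ln(3.352) = 2805.7×1.2097 ≈ 3394 m/s.
Total Δv = 5721 + 4012 + 3394 = 13127 m/s.

Δv ≈ 13.1 km/s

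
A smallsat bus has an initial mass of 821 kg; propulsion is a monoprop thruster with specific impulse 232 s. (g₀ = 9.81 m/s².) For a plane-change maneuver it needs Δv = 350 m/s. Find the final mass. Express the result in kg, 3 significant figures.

v_e = Isp · g₀ = 232 × 9.81 = 2275.9 m/s.
From the ideal rocket equation, m₀/m_f = exp(Δv / v_e) = exp(350 / 2275.9) = exp(0.1538) = 1.1662.
m_f = m₀ / 1.1662 = 821 / 1.1662 = 703.996 kg.

final mass ≈ 704 kg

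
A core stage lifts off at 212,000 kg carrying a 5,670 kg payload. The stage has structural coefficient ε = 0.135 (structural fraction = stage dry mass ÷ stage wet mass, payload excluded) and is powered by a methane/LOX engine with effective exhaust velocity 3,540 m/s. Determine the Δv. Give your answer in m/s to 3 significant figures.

Δv ≈ 6530 m/s

Stage wet mass = m₀ − payload = 212,000 − 5,670 = 206,330 kg.
Stage dry mass = ε × stage wet mass = 0.135 × 206,330 = 27,854.6 kg.
Burnout mass m_f = stage dry + payload = 27,854.6 + 5,670 = 33,524.6 kg.
Using Δv = v_e ln(m₀/m_f): Δv = v_e · ln(212,000/33,524.6) = 3540.0 × ln(6.324) = 3540.0 × 1.8443 ≈ 6529 m/s.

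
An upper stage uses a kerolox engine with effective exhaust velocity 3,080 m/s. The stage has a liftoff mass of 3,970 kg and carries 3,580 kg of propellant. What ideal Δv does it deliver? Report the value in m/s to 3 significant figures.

Δv ≈ 7150 m/s

m_f = m₀ − m_prop = 3,970 − 3,580 = 390 kg.
Using Δv = v_e ln(m₀/m_f): Δv = v_e · ln(m₀/m_f) = 3080.0 × ln(10.18) = 3080.0 × 2.3204 ≈ 7146.8 m/s.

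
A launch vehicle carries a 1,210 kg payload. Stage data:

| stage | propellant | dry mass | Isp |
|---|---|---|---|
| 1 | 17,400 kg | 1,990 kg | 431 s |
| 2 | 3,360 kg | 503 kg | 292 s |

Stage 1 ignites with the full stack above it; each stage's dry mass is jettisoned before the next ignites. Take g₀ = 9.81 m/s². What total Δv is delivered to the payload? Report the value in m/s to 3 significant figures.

Ignition mass of stage 1 = 17,400+1,990 + 3,360+503 + 1,210 = 24,463 kg.
Stage 1: m₀ = 24,463 kg, m_f = 24,463 − 17,400 = 7,063 kg; Δv = 431×9.81×ln(3.464) = 4228.1×1.2423 ≈ 5253 m/s.
Stage 2: m₀ = 5,073 kg, m_f = 5,073 − 3,360 = 1,713 kg; Δv = 292×9.81×ln(2.961) = 2864.5×1.0857 ≈ 3110 m/s.
Total Δv = 5253 + 3110 = 8363 m/s.

Δv ≈ 8360 m/s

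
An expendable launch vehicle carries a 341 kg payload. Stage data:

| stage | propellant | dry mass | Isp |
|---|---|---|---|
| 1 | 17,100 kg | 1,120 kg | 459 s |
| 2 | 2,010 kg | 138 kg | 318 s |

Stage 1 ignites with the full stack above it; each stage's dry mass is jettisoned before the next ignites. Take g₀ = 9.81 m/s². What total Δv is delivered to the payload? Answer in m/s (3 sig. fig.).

Δv ≈ 13000 m/s

Ignition mass of stage 1 = 17,100+1,120 + 2,010+138 + 341 = 20,709 kg.
Stage 1: m₀ = 20,709 kg, m_f = 20,709 − 17,100 = 3,609 kg; Δv = 459×9.81×ln(5.738) = 4502.8×1.7471 ≈ 7867 m/s.
Stage 2: m₀ = 2,489 kg, m_f = 2,489 − 2,010 = 479 kg; Δv = 318×9.81×ln(5.196) = 3119.6×1.6479 ≈ 5141 m/s.
Total Δv = 7867 + 5141 = 13008 m/s.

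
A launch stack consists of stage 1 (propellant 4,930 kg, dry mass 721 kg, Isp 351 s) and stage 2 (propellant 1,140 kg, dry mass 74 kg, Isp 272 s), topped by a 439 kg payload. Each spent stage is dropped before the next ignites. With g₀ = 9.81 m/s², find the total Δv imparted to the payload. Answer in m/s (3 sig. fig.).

Ignition mass of stage 1 = 4,930+721 + 1,140+74 + 439 = 7,304 kg.
Stage 1: m₀ = 7,304 kg, m_f = 7,304 − 4,930 = 2,374 kg; Δv = 351×9.81×ln(3.077) = 3443.3×1.1238 ≈ 3870 m/s.
Stage 2: m₀ = 1,653 kg, m_f = 1,653 − 1,140 = 513 kg; Δv = 272×9.81×ln(3.222) = 2668.3×1.1701 ≈ 3122 m/s.
Total Δv = 3870 + 3122 = 6992 m/s.

Δv ≈ 6990 m/s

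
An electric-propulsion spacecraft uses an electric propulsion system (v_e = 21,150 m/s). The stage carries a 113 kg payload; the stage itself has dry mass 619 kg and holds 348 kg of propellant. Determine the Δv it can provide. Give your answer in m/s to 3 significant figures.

Δv ≈ 8230 m/s

m₀ = payload + dry + propellant = 113 + 619 + 348 = 1,080 kg.
m_f = payload + dry = 113 + 619 = 732 kg.
Δv = v_e · ln(m₀/m_f) = 21150.0 × ln(1.475) = 21150.0 × 0.3889 ≈ 8226.0 m/s.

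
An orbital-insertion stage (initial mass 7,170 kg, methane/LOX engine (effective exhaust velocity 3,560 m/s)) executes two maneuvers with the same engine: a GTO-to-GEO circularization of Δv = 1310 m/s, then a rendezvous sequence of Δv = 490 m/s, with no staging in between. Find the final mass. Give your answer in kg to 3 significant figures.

final mass ≈ 4320 kg

After the first burn: m = 7170 × exp(−1310/3560.0) = 7170 × 0.69213 = 4,962.57 kg.
After the second burn: m = 4,962.57 × exp(−490/3560.0) = 4,962.57 × 0.87141 = 4,324.43 kg.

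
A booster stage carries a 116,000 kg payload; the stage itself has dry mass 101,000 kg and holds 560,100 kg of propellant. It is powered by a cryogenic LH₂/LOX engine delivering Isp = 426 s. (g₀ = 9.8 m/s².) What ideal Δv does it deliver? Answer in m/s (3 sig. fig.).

v_e = Isp · g₀ = 426 × 9.8 = 4174.8 m/s.
m₀ = payload + dry + propellant = 116,000 + 101,000 + 560,100 = 777,100 kg.
m_f = payload + dry = 116,000 + 101,000 = 217,000 kg.
Δv = v_e · ln(m₀/m_f) = 4174.8 × ln(3.581) = 4174.8 × 1.2757 ≈ 5325.7 m/s.

Δv ≈ 5330 m/s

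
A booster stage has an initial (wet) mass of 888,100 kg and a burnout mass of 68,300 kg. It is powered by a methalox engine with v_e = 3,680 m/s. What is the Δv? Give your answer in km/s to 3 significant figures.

Δv ≈ 9.44 km/s

Rocket equation: Δv = v_e · ln(m₀/m_f) = 3680.0 × ln(13) = 3680.0 × 2.5652 ≈ 9439.8 m/s.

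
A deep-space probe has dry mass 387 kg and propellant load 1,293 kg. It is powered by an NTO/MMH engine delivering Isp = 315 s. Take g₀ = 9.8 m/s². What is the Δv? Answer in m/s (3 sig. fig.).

v_e = Isp · g₀ = 315 × 9.8 = 3087.0 m/s.
m₀ = m_dry + m_prop = 387 + 1,293 = 1,680 kg.
From the ideal rocket equation, Δv = v_e · ln(m₀/m_f) = 3087.0 × ln(4.341) = 3087.0 × 1.4681 ≈ 4532.1 m/s.

Δv ≈ 4530 m/s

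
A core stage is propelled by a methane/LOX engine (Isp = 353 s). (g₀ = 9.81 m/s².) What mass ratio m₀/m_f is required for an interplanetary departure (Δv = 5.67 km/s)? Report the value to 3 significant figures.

v_e = Isp · g₀ = 353 × 9.81 = 3462.9 m/s.
m₀/m_f = exp(Δv / v_e) = exp(5670 / 3462.9) = exp(1.6373) = 5.1415.

mass ratio ≈ 5.14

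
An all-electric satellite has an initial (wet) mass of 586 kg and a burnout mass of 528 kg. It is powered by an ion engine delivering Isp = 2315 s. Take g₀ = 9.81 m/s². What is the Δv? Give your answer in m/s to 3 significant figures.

Δv ≈ 2370 m/s

v_e = Isp · g₀ = 2315 × 9.81 = 22710.2 m/s.
From the ideal rocket equation, Δv = v_e · ln(m₀/m_f) = 22710.2 × ln(1.11) = 22710.2 × 0.1042 ≈ 2366.9 m/s.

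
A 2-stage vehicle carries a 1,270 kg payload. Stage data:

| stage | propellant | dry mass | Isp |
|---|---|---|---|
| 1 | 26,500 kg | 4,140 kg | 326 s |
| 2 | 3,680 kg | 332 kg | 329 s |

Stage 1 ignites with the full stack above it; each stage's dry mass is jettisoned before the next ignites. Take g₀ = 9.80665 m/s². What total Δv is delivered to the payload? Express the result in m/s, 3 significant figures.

Δv ≈ 8130 m/s

Ignition mass of stage 1 = 26,500+4,140 + 3,680+332 + 1,270 = 35,922 kg.
Stage 1: m₀ = 35,922 kg, m_f = 35,922 − 26,500 = 9,422 kg; Δv = 326×9.80665×ln(3.813) = 3197.0×1.3383 ≈ 4279 m/s.
Stage 2: m₀ = 5,282 kg, m_f = 5,282 − 3,680 = 1,602 kg; Δv = 329×9.80665×ln(3.297) = 3226.4×1.1931 ≈ 3849 m/s.
Total Δv = 4279 + 3849 = 8128 m/s.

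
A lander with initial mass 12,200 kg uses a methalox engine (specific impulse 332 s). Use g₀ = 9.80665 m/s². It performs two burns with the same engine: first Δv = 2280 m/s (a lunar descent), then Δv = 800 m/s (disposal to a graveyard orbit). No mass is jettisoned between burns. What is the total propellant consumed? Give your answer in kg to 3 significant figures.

v_e = Isp · g₀ = 332 × 9.80665 = 3255.8 m/s.
After the first burn: m = 12200 × exp(−2280/3255.8) = 12200 × 0.49644 = 6,056.57 kg.
After the second burn: m = 6,056.57 × exp(−800/3255.8) = 6,056.57 × 0.78215 = 4,737.15 kg.
Total propellant = m₀ − m_final = 12200 − 4,737.15 = 7,462.85 kg.

total propellant consumed ≈ 7460 kg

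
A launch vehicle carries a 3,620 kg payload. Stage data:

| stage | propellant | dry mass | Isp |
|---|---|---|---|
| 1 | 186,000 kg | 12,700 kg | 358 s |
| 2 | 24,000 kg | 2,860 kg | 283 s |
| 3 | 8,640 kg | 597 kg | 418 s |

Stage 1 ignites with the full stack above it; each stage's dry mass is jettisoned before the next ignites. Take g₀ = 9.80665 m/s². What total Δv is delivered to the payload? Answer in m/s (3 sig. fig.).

Δv ≈ 12500 m/s

Ignition mass of stage 1 = 186,000+12,700 + 24,000+2,860 + 8,640+597 + 3,620 = 238,417 kg.
Stage 1: m₀ = 238,417 kg, m_f = 238,417 − 186,000 = 52,417 kg; Δv = 358×9.80665×ln(4.548) = 3510.8×1.5148 ≈ 5318 m/s.
Stage 2: m₀ = 39,717 kg, m_f = 39,717 − 24,000 = 15,717 kg; Δv = 283×9.80665×ln(2.527) = 2775.3×0.9270 ≈ 2573 m/s.
Stage 3: m₀ = 12,857 kg, m_f = 12,857 − 8,640 = 4,217 kg; Δv = 418×9.80665×ln(3.049) = 4099.2×1.1148 ≈ 4570 m/s.
Total Δv = 5318 + 2573 + 4570 = 12461 m/s.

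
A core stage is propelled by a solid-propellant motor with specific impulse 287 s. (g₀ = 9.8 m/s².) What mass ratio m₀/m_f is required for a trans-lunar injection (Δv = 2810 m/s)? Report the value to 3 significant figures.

mass ratio ≈ 2.72

v_e = Isp · g₀ = 287 × 9.8 = 2812.6 m/s.
m₀/m_f = exp(Δv / v_e) = exp(2810 / 2812.6) = exp(0.9991) = 2.7158.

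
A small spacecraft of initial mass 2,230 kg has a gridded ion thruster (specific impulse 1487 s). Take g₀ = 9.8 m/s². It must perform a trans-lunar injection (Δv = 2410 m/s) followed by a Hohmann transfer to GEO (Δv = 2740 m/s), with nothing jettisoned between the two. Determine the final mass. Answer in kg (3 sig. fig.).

final mass ≈ 1570 kg

v_e = Isp · g₀ = 1487 × 9.8 = 14572.6 m/s.
After the first burn: m = 2230 × exp(−2410/14572.6) = 2230 × 0.84757 = 1,890.08 kg.
After the second burn: m = 1,890.08 × exp(−2740/14572.6) = 1,890.08 × 0.82859 = 1,566.1 kg.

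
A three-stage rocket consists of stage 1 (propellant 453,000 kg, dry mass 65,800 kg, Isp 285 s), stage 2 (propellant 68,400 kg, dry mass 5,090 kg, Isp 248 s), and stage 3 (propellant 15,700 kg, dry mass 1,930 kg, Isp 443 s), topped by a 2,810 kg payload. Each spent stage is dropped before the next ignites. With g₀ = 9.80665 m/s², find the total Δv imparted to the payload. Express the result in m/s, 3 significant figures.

Δv ≈ 13300 m/s

Ignition mass of stage 1 = 453,000+65,800 + 68,400+5,090 + 15,700+1,930 + 2,810 = 612,730 kg.
Stage 1: m₀ = 612,730 kg, m_f = 612,730 − 453,000 = 159,730 kg; Δv = 285×9.80665×ln(3.836) = 2794.9×1.3444 ≈ 3758 m/s.
Stage 2: m₀ = 93,930 kg, m_f = 93,930 − 68,400 = 25,530 kg; Δv = 248×9.80665×ln(3.679) = 2432.0×1.3027 ≈ 3168 m/s.
Stage 3: m₀ = 20,440 kg, m_f = 20,440 − 15,700 = 4,740 kg; Δv = 443×9.80665×ln(4.312) = 4344.3×1.4615 ≈ 6349 m/s.
Total Δv = 3758 + 3168 + 6349 = 13275 m/s.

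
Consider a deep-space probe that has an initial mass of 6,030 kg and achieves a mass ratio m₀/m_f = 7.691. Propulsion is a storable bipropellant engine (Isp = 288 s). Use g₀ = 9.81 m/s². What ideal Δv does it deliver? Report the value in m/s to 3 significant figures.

v_e = Isp · g₀ = 288 × 9.81 = 2825.3 m/s.
By the Tsiolkovsky rocket equation, Δv = v_e · ln(7.691) = 2825.3 × 2.0401 ≈ 5763.7 m/s.

Δv ≈ 5760 m/s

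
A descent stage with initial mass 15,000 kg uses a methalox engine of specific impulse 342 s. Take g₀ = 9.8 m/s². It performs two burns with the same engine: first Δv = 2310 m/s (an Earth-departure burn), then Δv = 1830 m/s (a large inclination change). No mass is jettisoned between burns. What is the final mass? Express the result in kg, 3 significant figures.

final mass ≈ 4360 kg

v_e = Isp · g₀ = 342 × 9.8 = 3351.6 m/s.
After the first burn: m = 15000 × exp(−2310/3351.6) = 15000 × 0.50197 = 7,529.55 kg.
After the second burn: m = 7,529.55 × exp(−1830/3351.6) = 7,529.55 × 0.57926 = 4,361.57 kg.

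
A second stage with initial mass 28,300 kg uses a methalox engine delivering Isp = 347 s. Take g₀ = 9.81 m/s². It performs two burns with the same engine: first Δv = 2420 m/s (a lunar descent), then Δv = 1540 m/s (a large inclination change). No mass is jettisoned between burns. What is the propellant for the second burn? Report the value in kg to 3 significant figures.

propellant for the second burn ≈ 5060 kg

v_e = Isp · g₀ = 347 × 9.81 = 3404.1 m/s.
After the first burn: m = 28300 × exp(−2420/3404.1) = 28300 × 0.49120 = 13,901 kg.
After the second burn: m = 13,901 × exp(−1540/3404.1) = 13,901 × 0.63610 = 8,842.43 kg.
Second-burn propellant = 13,901 − 8,842.43 = 5,058.57 kg.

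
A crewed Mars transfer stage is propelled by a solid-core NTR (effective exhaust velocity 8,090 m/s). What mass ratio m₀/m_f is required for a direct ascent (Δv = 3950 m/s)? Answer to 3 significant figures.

Using Δv = v_e ln(m₀/m_f): m₀/m_f = exp(Δv / v_e) = exp(3950 / 8090.0) = exp(0.4883) = 1.6295.

mass ratio ≈ 1.63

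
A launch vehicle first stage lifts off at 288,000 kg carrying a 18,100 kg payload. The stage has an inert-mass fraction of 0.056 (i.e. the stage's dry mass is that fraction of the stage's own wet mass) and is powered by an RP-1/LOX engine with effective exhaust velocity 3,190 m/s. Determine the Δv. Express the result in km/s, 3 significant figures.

Stage wet mass = m₀ − payload = 288,000 − 18,100 = 269,900 kg.
Stage dry mass = ε × stage wet mass = 0.056 × 269,900 = 15,114.4 kg.
Burnout mass m_f = stage dry + payload = 15,114.4 + 18,100 = 33,214.4 kg.
From the ideal rocket equation, Δv = v_e · ln(288,000/33,214.4) = 3190.0 × ln(8.671) = 3190.0 × 2.1600 ≈ 6890 m/s.

Δv ≈ 6.89 km/s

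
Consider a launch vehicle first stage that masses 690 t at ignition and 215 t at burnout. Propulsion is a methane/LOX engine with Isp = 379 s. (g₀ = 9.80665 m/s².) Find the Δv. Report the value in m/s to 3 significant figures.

v_e = Isp · g₀ = 379 × 9.80665 = 3716.7 m/s.
Rocket equation: Δv = v_e · ln(m₀/m_f) = 3716.7 × ln(3.209) = 3716.7 × 1.1661 ≈ 4333.9 m/s.

Δv ≈ 4330 m/s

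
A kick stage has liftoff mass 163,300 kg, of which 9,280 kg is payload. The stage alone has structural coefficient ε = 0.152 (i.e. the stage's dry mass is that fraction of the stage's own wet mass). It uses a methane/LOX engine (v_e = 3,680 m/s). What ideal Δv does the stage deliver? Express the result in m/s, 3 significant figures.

Δv ≈ 5920 m/s

Stage wet mass = m₀ − payload = 163,300 − 9,280 = 154,020 kg.
Stage dry mass = ε × stage wet mass = 0.152 × 154,020 = 23,411 kg.
Burnout mass m_f = stage dry + payload = 23,411 + 9,280 = 32,691 kg.
Δv = v_e · ln(163,300/32,691) = 3680.0 × ln(4.995) = 3680.0 × 1.6085 ≈ 5919 m/s.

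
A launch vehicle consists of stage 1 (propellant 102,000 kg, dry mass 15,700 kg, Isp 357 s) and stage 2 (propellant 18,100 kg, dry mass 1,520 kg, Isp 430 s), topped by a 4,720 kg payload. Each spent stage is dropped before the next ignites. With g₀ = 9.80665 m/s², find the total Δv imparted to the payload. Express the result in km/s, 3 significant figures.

Ignition mass of stage 1 = 102,000+15,700 + 18,100+1,520 + 4,720 = 142,040 kg.
Stage 1: m₀ = 142,040 kg, m_f = 142,040 − 102,000 = 40,040 kg; Δv = 357×9.80665×ln(3.547) = 3501.0×1.2662 ≈ 4433 m/s.
Stage 2: m₀ = 24,340 kg, m_f = 24,340 − 18,100 = 6,240 kg; Δv = 430×9.80665×ln(3.901) = 4216.9×1.3611 ≈ 5740 m/s.
Total Δv = 4433 + 5740 = 10173 m/s.

Δv ≈ 10.2 km/s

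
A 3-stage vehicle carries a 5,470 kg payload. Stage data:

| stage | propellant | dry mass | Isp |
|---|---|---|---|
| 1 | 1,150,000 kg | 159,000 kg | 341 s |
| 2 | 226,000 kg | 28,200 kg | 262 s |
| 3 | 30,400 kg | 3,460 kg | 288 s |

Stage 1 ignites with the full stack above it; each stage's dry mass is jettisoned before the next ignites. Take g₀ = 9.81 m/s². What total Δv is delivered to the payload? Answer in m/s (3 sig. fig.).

Δv ≈ 12200 m/s

Ignition mass of stage 1 = 1,150,000+159,000 + 226,000+28,200 + 30,400+3,460 + 5,470 = 1,602,530 kg.
Stage 1: m₀ = 1,602,530 kg, m_f = 1,602,530 − 1,150,000 = 452,530 kg; Δv = 341×9.81×ln(3.541) = 3345.2×1.2645 ≈ 4230 m/s.
Stage 2: m₀ = 293,530 kg, m_f = 293,530 − 226,000 = 67,530 kg; Δv = 262×9.81×ln(4.347) = 2570.2×1.4694 ≈ 3777 m/s.
Stage 3: m₀ = 39,330 kg, m_f = 39,330 − 30,400 = 8,930 kg; Δv = 288×9.81×ln(4.404) = 2825.3×1.4826 ≈ 4189 m/s.
Total Δv = 4230 + 3777 + 4189 = 12196 m/s.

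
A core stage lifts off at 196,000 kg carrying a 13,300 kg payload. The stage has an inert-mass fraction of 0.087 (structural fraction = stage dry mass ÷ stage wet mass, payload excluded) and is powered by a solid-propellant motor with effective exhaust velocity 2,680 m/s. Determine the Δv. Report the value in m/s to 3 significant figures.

Δv ≈ 5100 m/s

Stage wet mass = m₀ − payload = 196,000 − 13,300 = 182,700 kg.
Stage dry mass = ε × stage wet mass = 0.087 × 182,700 = 15,894.9 kg.
Burnout mass m_f = stage dry + payload = 15,894.9 + 13,300 = 29,194.9 kg.
From the ideal rocket equation, Δv = v_e · ln(196,000/29,194.9) = 2680.0 × ln(6.714) = 2680.0 × 1.9041 ≈ 5103 m/s.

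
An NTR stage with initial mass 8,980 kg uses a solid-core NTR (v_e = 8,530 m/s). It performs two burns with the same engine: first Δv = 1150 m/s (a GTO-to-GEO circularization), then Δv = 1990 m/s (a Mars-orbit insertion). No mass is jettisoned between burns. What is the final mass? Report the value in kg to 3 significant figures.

After the first burn: m = 8980 × exp(−1150/8530.0) = 8980 × 0.87387 = 7,847.35 kg.
After the second burn: m = 7,847.35 × exp(−1990/8530.0) = 7,847.35 × 0.79192 = 6,214.47 kg.

final mass ≈ 6210 kg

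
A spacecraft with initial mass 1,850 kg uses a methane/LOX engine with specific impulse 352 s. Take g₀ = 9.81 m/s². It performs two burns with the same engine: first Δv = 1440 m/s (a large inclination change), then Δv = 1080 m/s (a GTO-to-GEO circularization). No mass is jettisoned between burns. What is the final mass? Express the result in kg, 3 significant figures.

final mass ≈ 892 kg

v_e = Isp · g₀ = 352 × 9.81 = 3453.1 m/s.
After the first burn: m = 1850 × exp(−1440/3453.1) = 1850 × 0.65901 = 1,219.17 kg.
After the second burn: m = 1,219.17 × exp(−1080/3453.1) = 1,219.17 × 0.73142 = 891.725 kg.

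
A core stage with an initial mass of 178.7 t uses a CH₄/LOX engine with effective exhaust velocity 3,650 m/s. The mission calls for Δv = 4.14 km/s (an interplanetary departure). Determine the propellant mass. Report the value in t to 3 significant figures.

m₀/m_f = exp(Δv / v_e) = exp(4140 / 3650.0) = exp(1.1342) = 3.1088.
m_f = 178.7 / 3.1088 = 57.482 t, so propellant = m₀ − m_f = 178.7 − 57.482 = 121.218 t.

propellant mass ≈ 121 t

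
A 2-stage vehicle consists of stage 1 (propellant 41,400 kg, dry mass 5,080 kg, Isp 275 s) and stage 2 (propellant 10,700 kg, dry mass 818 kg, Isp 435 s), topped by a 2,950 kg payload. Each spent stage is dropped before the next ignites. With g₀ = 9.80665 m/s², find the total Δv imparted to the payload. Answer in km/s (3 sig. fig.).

Ignition mass of stage 1 = 41,400+5,080 + 10,700+818 + 2,950 = 60,948 kg.
Stage 1: m₀ = 60,948 kg, m_f = 60,948 − 41,400 = 19,548 kg; Δv = 275×9.80665×ln(3.118) = 2696.8×1.1371 ≈ 3067 m/s.
Stage 2: m₀ = 14,468 kg, m_f = 14,468 − 10,700 = 3,768 kg; Δv = 435×9.80665×ln(3.84) = 4265.9×1.3454 ≈ 5739 m/s.
Total Δv = 3067 + 5739 = 8806 m/s.

Δv ≈ 8.81 km/s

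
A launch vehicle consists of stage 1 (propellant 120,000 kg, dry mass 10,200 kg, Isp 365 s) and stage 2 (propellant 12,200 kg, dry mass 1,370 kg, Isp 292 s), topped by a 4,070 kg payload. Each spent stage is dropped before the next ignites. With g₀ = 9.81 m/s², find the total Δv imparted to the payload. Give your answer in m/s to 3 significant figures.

Δv ≈ 9350 m/s

Ignition mass of stage 1 = 120,000+10,200 + 12,200+1,370 + 4,070 = 147,840 kg.
Stage 1: m₀ = 147,840 kg, m_f = 147,840 − 120,000 = 27,840 kg; Δv = 365×9.81×ln(5.31) = 3580.7×1.6697 ≈ 5978 m/s.
Stage 2: m₀ = 17,640 kg, m_f = 17,640 − 12,200 = 5,440 kg; Δv = 292×9.81×ln(3.243) = 2864.5×1.1764 ≈ 3370 m/s.
Total Δv = 5978 + 3370 = 9348 m/s.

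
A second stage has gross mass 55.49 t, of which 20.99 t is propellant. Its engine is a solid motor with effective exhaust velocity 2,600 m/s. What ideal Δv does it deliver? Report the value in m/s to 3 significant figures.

m_f = m₀ − m_prop = 55.49 − 20.99 = 34.5 t.
Using Δv = v_e ln(m₀/m_f): Δv = v_e · ln(m₀/m_f) = 2600.0 × ln(1.608) = 2600.0 × 0.4752 ≈ 1235.6 m/s.

Δv ≈ 1240 m/s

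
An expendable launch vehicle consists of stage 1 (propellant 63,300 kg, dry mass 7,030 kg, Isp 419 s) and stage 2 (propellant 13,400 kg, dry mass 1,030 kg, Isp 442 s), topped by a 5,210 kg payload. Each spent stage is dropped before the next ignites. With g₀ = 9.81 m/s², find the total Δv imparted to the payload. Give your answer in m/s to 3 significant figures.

Δv ≈ 9970 m/s

Ignition mass of stage 1 = 63,300+7,030 + 13,400+1,030 + 5,210 = 89,970 kg.
Stage 1: m₀ = 89,970 kg, m_f = 89,970 − 63,300 = 26,670 kg; Δv = 419×9.81×ln(3.373) = 4110.4×1.2159 ≈ 4998 m/s.
Stage 2: m₀ = 19,640 kg, m_f = 19,640 − 13,400 = 6,240 kg; Δv = 442×9.81×ln(3.147) = 4336.0×1.1466 ≈ 4972 m/s.
Total Δv = 4998 + 4972 = 9970 m/s.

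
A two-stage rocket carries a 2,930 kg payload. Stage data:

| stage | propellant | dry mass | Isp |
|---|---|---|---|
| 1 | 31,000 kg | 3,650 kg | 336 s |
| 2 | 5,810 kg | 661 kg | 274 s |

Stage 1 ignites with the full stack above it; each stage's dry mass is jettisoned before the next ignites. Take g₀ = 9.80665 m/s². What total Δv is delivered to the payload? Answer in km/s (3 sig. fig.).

Δv ≈ 6.59 km/s

Ignition mass of stage 1 = 31,000+3,650 + 5,810+661 + 2,930 = 44,051 kg.
Stage 1: m₀ = 44,051 kg, m_f = 44,051 − 31,000 = 13,051 kg; Δv = 336×9.80665×ln(3.375) = 3295.0×1.2165 ≈ 4008 m/s.
Stage 2: m₀ = 9,401 kg, m_f = 9,401 − 5,810 = 3,591 kg; Δv = 274×9.80665×ln(2.618) = 2687.0×0.9624 ≈ 2586 m/s.
Total Δv = 4008 + 2586 = 6594 m/s.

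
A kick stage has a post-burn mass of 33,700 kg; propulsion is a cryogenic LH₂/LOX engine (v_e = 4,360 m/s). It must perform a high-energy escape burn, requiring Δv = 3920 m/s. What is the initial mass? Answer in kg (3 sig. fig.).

Rocket equation: m₀/m_f = exp(Δv / v_e) = exp(3920 / 4360.0) = exp(0.8991) = 2.4573.
m₀ = m_f × 2.4573 = 33,700 × 2.4573 = 82,811 kg.

initial mass ≈ 82800 kg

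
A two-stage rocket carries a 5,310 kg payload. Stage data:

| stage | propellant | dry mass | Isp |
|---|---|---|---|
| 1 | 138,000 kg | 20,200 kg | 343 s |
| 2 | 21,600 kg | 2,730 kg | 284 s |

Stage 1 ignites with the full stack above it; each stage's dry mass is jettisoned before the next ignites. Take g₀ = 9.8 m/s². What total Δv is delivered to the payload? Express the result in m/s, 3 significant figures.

Δv ≈ 8090 m/s

Ignition mass of stage 1 = 138,000+20,200 + 21,600+2,730 + 5,310 = 187,840 kg.
Stage 1: m₀ = 187,840 kg, m_f = 187,840 − 138,000 = 49,840 kg; Δv = 343×9.8×ln(3.769) = 3361.4×1.3268 ≈ 4460 m/s.
Stage 2: m₀ = 29,640 kg, m_f = 29,640 − 21,600 = 8,040 kg; Δv = 284×9.8×ln(3.687) = 2783.2×1.3047 ≈ 3631 m/s.
Total Δv = 4460 + 3631 = 8091 m/s.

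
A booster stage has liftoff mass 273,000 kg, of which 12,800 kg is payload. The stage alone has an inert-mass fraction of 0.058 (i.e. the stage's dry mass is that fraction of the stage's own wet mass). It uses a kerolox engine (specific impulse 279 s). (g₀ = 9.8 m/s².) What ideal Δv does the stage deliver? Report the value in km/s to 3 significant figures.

Stage wet mass = m₀ − payload = 273,000 − 12,800 = 260,200 kg.
Stage dry mass = ε × stage wet mass = 0.058 × 260,200 = 15,091.6 kg.
Burnout mass m_f = stage dry + payload = 15,091.6 + 12,800 = 27,891.6 kg.
v_e = Isp · g₀ = 279 × 9.8 = 2734.2 m/s.
By the Tsiolkovsky rocket equation, Δv = v_e · ln(273,000/27,891.6) = 2734.2 × ln(9.788) = 2734.2 × 2.2811 ≈ 6237 m/s.

Δv ≈ 6.24 km/s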